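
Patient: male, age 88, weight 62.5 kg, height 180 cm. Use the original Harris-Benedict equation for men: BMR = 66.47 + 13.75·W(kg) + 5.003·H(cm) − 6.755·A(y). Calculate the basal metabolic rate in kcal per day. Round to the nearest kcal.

1232 kcal per day

Harris-Benedict: BMR = 66.47 + 13.75(62.5) + 5.003(180) − 6.755(88) = 1231.945 kcal/day.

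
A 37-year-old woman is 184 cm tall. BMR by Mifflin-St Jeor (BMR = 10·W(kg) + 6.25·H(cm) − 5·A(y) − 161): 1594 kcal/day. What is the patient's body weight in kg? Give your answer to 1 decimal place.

1594 = 10·W + 6.25(184) − 5(37) − 161
10·W = 1594 − 804 = 790, so W = 79 kg.

79.0 kg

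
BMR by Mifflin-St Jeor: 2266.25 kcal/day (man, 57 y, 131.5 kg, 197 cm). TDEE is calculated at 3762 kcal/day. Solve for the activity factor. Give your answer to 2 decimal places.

Activity factor = TEE ÷ BMR = 3762 ÷ 2266.25 = 1.66.

1.66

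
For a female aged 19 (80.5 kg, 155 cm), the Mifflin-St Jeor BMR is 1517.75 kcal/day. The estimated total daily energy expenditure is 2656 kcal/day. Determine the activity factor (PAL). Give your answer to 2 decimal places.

1.75

Activity factor = TEE ÷ BMR = 2656 ÷ 1517.75 = 1.75.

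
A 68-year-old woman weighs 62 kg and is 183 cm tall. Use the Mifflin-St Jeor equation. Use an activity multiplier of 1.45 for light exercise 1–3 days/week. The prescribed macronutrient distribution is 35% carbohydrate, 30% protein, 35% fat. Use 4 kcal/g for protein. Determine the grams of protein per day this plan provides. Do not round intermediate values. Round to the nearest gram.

Mifflin-St Jeor (female): BMR = 10(62) + 6.25(183) − 5(68) − 161 = 620 + 1143.75 − 340 − 161 = 1262.75 kcal/day.
TEE = 1262.75 × 1.45 = 1830.9875 kcal/day.
Protein energy = 30% × 1830.9875 = 549.2963 kcal.
Protein = 549.2963 ÷ 4 kcal/g = 137.3241 g.

137 g/day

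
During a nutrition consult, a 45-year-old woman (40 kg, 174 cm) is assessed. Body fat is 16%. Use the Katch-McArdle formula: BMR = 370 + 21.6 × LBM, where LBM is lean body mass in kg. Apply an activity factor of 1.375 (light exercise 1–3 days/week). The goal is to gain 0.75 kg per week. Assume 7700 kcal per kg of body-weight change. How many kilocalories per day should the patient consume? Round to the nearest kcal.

2332 kilocalories per day

LBM = 40 × (1 − 0.16) = 33.6 kg. Katch-McArdle: BMR = 370 + 21.6 × 33.6 = 1095.76 kcal/day.
TEE = 1095.76 × 1.375 = 1506.67 kcal/day.
Required daily surplus = 0.75 × 7700 ÷ 7 = 825 kcal/day.
Target intake = 1506.67 + 825 = 2331.67 kcal/day.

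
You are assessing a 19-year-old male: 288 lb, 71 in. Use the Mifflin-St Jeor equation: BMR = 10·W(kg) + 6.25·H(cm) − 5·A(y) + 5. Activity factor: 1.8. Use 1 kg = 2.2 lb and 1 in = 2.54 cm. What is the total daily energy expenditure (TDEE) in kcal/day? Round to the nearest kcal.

Convert to metric: weight = 288 ÷ 2.2 = 130.9091 kg; height = 71 × 2.54 = 180.34 cm.
Mifflin-St Jeor (male): BMR = 10(130.9091) + 6.25(180.34) − 5(19) + 5 = 1309.0909 + 1127.125 − 95 + 5 = 2346.2159 kcal/day.
TEE = BMR × activity factor = 2346.2159 × 1.8 = 4223.1886 kcal/day.

4223 kcal/day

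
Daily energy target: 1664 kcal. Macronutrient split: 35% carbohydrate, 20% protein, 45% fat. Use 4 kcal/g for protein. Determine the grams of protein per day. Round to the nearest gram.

83 g/day

Protein energy = 20% × 1664 = 332.8 kcal.
At 4 kcal/g: 332.8 ÷ 4 = 83.2 g.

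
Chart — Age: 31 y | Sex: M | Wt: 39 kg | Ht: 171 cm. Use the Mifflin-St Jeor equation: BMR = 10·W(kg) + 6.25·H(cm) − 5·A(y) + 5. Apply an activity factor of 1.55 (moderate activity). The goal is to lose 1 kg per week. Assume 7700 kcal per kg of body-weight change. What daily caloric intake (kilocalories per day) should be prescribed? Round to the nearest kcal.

929 kilocalories per day

Mifflin-St Jeor (male): BMR = 10(39) + 6.25(171) − 5(31) + 5 = 390 + 1068.75 − 155 + 5 = 1308.75 kcal/day.
TEE = 1308.75 × 1.55 = 2028.5625 kcal/day.
Required daily deficit = 1 × 7700 ÷ 7 = 1100 kcal/day.
Target intake = 2028.5625 − 1100 = 928.5625 kcal/day.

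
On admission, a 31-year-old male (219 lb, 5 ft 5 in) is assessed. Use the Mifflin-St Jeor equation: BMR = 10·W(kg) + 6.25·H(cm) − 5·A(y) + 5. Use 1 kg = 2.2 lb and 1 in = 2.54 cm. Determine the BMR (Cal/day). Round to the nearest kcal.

1877 Cal/day

Convert to metric: weight = 219 ÷ 2.2 = 99.5455 kg; height = (5×12 + 5) × 2.54 = 65 × 2.54 = 165.1 cm.
Mifflin-St Jeor (male): BMR = 10(99.5455) + 6.25(165.1) − 5(31) + 5 = 995.4545 + 1031.875 − 155 + 5 = 1877.3295 kcal/day.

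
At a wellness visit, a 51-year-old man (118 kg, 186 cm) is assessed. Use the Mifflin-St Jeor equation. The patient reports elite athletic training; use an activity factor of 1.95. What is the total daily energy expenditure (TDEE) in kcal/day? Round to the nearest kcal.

4080 kcal/day

Mifflin-St Jeor (male): BMR = 10(118) + 6.25(186) − 5(51) + 5 = 1180 + 1162.5 − 255 + 5 = 2092.5 kcal/day.
TEE = BMR × activity factor = 2092.5 × 1.95 = 4080.375 kcal/day.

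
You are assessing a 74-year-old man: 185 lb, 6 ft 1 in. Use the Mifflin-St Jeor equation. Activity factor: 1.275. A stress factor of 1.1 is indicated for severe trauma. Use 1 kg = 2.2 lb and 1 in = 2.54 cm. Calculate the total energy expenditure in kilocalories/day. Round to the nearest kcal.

Convert to metric: weight = 185 ÷ 2.2 = 84.0909 kg; height = (6×12 + 1) × 2.54 = 73 × 2.54 = 185.42 cm.
Mifflin-St Jeor (male): BMR = 10(84.0909) + 6.25(185.42) − 5(74) + 5 = 840.9091 + 1158.875 − 370 + 5 = 1634.7841 kcal/day.
TEE = BMR × activity factor = 1634.7841 × 1.275 = 2084.3497 kcal/day.
Apply stress factor: 2084.3497 × 1.1 = 2292.7847 kcal/day.

2293 kilocalories/day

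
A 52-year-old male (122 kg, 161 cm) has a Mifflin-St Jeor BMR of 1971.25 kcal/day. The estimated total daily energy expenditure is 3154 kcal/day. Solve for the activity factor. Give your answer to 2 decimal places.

1.60

Activity factor = TEE ÷ BMR = 3154 ÷ 1971.25 = 1.6.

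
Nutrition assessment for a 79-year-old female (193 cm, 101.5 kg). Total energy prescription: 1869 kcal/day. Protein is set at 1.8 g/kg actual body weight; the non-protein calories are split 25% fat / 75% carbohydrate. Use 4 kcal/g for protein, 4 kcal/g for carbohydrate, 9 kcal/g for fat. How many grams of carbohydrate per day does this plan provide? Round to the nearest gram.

213 g/day

Protein = 1.8 × 101.5 = 182.7 g → 182.7 × 4 = 730.8 kcal.
Non-protein calories = 1869 − 730.8 = 1138.2 kcal.
Fat: 25% × 1138.2 = 284.55 kcal; carbohydrate: 853.65 kcal.
Carbohydrate: 853.65 kcal ÷ 4 kcal/g = 213.4125 g.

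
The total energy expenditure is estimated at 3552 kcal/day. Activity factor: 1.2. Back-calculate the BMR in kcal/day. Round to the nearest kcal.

2960 kcal/day

BMR = TEE ÷ activity factor = 3552 ÷ 1.2 = 2960 kcal/day.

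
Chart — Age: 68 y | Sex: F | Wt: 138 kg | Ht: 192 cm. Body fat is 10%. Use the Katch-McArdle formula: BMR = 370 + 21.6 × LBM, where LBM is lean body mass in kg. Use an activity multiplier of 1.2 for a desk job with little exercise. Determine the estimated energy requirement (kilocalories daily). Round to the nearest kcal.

3663 kilocalories daily

LBM = 138 × (1 − 0.1) = 124.2 kg. Katch-McArdle: BMR = 370 + 21.6 × 124.2 = 3052.72 kcal/day.
TEE = BMR × activity factor = 3052.72 × 1.2 = 3663.264 kcal/day.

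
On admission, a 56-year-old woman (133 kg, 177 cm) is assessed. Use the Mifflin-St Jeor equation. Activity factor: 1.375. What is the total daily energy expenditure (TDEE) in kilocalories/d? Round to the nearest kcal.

2743 kilocalories/d

Mifflin-St Jeor (female): BMR = 10(133) + 6.25(177) − 5(56) − 161 = 1330 + 1106.25 − 280 − 161 = 1995.25 kcal/day.
TEE = BMR × activity factor = 1995.25 × 1.375 = 2743.4688 kcal/day.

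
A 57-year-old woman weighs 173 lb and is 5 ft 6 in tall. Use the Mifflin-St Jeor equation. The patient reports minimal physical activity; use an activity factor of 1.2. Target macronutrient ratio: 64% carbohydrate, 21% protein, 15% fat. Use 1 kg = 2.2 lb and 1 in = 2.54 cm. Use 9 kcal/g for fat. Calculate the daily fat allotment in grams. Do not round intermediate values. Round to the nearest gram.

Convert to metric: weight = 173 ÷ 2.2 = 78.6364 kg; height = (5×12 + 6) × 2.54 = 66 × 2.54 = 167.64 cm.
Mifflin-St Jeor (female): BMR = 10(78.6364) + 6.25(167.64) − 5(57) − 161 = 786.3636 + 1047.75 − 285 − 161 = 1388.1136 kcal/day.
TEE = 1388.1136 × 1.2 = 1665.7364 kcal/day.
Fat energy = 15% × 1665.7364 = 249.8605 kcal.
Fat = 249.8605 ÷ 9 kcal/g = 27.7623 g.

28 g/day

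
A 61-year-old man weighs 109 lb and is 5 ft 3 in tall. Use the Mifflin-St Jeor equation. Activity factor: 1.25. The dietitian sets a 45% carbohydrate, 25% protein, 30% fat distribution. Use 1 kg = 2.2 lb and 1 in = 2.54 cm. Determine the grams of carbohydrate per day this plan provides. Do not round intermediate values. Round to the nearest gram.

168 g/day

Convert to metric: weight = 109 ÷ 2.2 = 49.5455 kg; height = (5×12 + 3) × 2.54 = 63 × 2.54 = 160.02 cm.
Mifflin-St Jeor (male): BMR = 10(49.5455) + 6.25(160.02) − 5(61) + 5 = 495.4545 + 1000.125 − 305 + 5 = 1195.5795 kcal/day.
TEE = 1195.5795 × 1.25 = 1494.4744 kcal/day.
Carbohydrate energy = 45% × 1494.4744 = 672.5135 kcal.
Carbohydrate = 672.5135 ÷ 4 kcal/g = 168.1284 g.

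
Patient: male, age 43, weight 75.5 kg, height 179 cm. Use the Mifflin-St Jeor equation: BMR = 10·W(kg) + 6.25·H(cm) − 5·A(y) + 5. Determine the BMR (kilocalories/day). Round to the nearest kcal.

Mifflin-St Jeor (male): BMR = 10(75.5) + 6.25(179) − 5(43) + 5 = 755 + 1118.75 − 215 + 5 = 1663.75 kcal/day.

1664 kilocalories/day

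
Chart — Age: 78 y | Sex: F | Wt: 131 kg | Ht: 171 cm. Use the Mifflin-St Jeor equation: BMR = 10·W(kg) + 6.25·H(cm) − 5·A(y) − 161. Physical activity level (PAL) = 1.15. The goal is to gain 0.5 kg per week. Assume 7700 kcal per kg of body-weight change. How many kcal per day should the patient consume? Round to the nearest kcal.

Mifflin-St Jeor (female): BMR = 10(131) + 6.25(171) − 5(78) − 161 = 1310 + 1068.75 − 390 − 161 = 1827.75 kcal/day.
TEE = 1827.75 × 1.15 = 2101.9125 kcal/day.
Required daily surplus = 0.5 × 7700 ÷ 7 = 550 kcal/day.
Target intake = 2101.9125 + 550 = 2651.9125 kcal/day.

2652 kcal per day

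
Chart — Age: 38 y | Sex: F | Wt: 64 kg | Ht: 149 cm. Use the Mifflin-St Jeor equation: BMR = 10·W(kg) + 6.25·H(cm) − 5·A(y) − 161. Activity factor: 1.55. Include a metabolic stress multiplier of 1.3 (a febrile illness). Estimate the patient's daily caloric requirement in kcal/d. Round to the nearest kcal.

2459 kcal/d

Mifflin-St Jeor (female): BMR = 10(64) + 6.25(149) − 5(38) − 161 = 640 + 931.25 − 190 − 161 = 1220.25 kcal/day.
TEE = BMR × activity factor = 1220.25 × 1.55 = 1891.3875 kcal/day.
Apply stress factor: 1891.3875 × 1.3 = 2458.8038 kcal/day.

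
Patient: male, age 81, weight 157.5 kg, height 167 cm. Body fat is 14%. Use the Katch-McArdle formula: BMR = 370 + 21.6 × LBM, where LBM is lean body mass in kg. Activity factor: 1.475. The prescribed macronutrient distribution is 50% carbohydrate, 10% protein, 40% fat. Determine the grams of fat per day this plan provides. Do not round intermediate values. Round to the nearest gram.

LBM = 157.5 × (1 − 0.14) = 135.45 kg. Katch-McArdle: BMR = 370 + 21.6 × 135.45 = 3295.72 kcal/day.
TEE = 3295.72 × 1.475 = 4861.187 kcal/day.
Fat energy = 40% × 4861.187 = 1944.4748 kcal.
Fat = 1944.4748 ÷ 9 kcal/g = 216.0528 g.

216 g/day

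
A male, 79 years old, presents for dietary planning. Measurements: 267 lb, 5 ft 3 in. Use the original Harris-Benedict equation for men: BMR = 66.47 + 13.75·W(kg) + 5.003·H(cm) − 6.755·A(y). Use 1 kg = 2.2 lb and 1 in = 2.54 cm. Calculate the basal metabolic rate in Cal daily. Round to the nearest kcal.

Convert to metric: weight = 267 ÷ 2.2 = 121.3636 kg; height = (5×12 + 3) × 2.54 = 63 × 2.54 = 160.02 cm.
Harris-Benedict: BMR = 66.47 + 13.75(121.3636) + 5.003(160.02) − 6.755(79) = 2002.1551 kcal/day.

2002 Cal daily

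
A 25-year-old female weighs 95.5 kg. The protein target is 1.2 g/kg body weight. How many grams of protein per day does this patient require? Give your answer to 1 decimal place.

114.6 g/day

Protein = 1.2 g/kg × 95.5 kg = 114.6 g/day.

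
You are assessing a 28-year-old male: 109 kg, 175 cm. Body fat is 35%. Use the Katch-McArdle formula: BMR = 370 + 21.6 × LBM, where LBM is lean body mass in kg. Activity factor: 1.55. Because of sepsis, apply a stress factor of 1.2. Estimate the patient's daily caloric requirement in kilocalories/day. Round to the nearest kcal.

3535 kilocalories/day

LBM = 109 × (1 − 0.35) = 70.85 kg. Katch-McArdle: BMR = 370 + 21.6 × 70.85 = 1900.36 kcal/day.
TEE = BMR × activity factor = 1900.36 × 1.55 = 2945.558 kcal/day.
Apply stress factor: 2945.558 × 1.2 = 3534.6696 kcal/day.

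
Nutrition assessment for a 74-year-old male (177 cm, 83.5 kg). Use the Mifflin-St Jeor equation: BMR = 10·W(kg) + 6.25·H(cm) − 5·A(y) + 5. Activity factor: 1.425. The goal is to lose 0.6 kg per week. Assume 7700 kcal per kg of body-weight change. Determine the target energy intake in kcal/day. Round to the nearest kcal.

Mifflin-St Jeor (male): BMR = 10(83.5) + 6.25(177) − 5(74) + 5 = 835 + 1106.25 − 370 + 5 = 1576.25 kcal/day.
TEE = 1576.25 × 1.425 = 2246.1563 kcal/day.
Required daily deficit = 0.6 × 7700 ÷ 7 = 660 kcal/day.
Target intake = 2246.1563 − 660 = 1586.1563 kcal/day.

1586 kcal/day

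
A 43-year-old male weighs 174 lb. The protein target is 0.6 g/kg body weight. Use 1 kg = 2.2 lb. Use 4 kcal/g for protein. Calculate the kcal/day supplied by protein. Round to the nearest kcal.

190 kcal/day

Weight in kg = 174 ÷ 2.2 = 79.0909 kg.
Protein = 0.6 g/kg × 79.0909 kg = 47.4545 g/day.
Protein energy = 47.4545 g × 4 kcal/g = 189.8182 kcal/day.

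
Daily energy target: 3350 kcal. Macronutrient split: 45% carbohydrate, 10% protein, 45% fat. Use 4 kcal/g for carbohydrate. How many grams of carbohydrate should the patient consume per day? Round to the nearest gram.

Carbohydrate energy = 45% × 3350 = 1507.5 kcal.
At 4 kcal/g: 1507.5 ÷ 4 = 376.875 g.

377 g/day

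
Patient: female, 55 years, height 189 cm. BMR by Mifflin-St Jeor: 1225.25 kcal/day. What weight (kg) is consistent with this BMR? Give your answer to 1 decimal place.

1225.25 = 10·W + 6.25(189) − 5(55) − 161
10·W = 1225.25 − 745.25 = 480, so W = 48 kg.

48.0 kg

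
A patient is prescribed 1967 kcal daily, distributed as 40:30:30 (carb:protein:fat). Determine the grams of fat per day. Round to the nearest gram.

66 g/day

Fat energy = 30% × 1967 = 590.1 kcal.
At 9 kcal/g: 590.1 ÷ 9 = 65.5667 g.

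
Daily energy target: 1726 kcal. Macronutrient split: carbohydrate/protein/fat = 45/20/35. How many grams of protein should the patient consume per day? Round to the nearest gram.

Protein energy = 20% × 1726 = 345.2 kcal.
At 4 kcal/g: 345.2 ÷ 4 = 86.3 g.

86 g/day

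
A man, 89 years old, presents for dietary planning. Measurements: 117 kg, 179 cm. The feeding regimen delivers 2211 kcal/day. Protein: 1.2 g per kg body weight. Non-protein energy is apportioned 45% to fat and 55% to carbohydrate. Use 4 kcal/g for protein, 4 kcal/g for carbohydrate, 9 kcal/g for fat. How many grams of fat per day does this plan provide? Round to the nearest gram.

Protein = 1.2 × 117 = 140.4 g → 140.4 × 4 = 561.6 kcal.
Non-protein calories = 2211 − 561.6 = 1649.4 kcal.
Fat: 45% × 1649.4 = 742.23 kcal; carbohydrate: 907.17 kcal.
Fat: 742.23 kcal ÷ 9 kcal/g = 82.47 g.

82 g/day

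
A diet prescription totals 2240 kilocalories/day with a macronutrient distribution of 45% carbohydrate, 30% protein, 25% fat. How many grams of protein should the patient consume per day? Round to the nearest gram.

Protein energy = 30% × 2240 = 672 kcal.
At 4 kcal/g: 672 ÷ 4 = 168 g.

168 g/day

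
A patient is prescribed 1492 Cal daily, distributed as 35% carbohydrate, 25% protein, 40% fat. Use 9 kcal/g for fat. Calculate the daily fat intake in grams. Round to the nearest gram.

Fat energy = 40% × 1492 = 596.8 kcal.
At 9 kcal/g: 596.8 ÷ 9 = 66.3111 g.

66 g/day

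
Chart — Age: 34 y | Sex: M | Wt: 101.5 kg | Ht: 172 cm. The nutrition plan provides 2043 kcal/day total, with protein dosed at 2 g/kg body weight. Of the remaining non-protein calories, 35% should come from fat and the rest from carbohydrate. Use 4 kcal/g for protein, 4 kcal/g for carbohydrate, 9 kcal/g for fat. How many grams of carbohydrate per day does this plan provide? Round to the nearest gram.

Protein = 2 × 101.5 = 203 g → 203 × 4 = 812 kcal.
Non-protein calories = 2043 − 812 = 1231 kcal.
Fat: 35% × 1231 = 430.85 kcal; carbohydrate: 800.15 kcal.
Carbohydrate: 800.15 kcal ÷ 4 kcal/g = 200.0375 g.

200 g/day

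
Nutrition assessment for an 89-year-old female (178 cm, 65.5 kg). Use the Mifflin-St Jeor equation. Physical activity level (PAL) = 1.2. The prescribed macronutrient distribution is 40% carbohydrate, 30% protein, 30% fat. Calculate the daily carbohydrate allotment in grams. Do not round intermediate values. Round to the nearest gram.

Mifflin-St Jeor (female): BMR = 10(65.5) + 6.25(178) − 5(89) − 161 = 655 + 1112.5 − 445 − 161 = 1161.5 kcal/day.
TEE = 1161.5 × 1.2 = 1393.8 kcal/day.
Carbohydrate energy = 40% × 1393.8 = 557.52 kcal.
Carbohydrate = 557.52 ÷ 4 kcal/g = 139.38 g.

139 g/day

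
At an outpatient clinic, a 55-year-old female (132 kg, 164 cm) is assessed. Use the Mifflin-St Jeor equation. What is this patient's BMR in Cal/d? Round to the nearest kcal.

1909 Cal/d

Mifflin-St Jeor (female): BMR = 10(132) + 6.25(164) − 5(55) − 161 = 1320 + 1025 − 275 − 161 = 1909 kcal/day.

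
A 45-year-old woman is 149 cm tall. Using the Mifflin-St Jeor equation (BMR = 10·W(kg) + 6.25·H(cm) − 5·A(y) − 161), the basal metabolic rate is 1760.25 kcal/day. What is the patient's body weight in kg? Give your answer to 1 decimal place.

1760.25 = 10·W + 6.25(149) − 5(45) − 161
10·W = 1760.25 − 545.25 = 1215, so W = 121.5 kg.

121.5 kg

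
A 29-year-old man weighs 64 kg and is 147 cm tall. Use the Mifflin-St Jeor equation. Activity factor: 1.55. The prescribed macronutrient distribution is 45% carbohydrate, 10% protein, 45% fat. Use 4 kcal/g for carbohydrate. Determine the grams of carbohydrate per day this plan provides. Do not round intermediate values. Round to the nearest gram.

Mifflin-St Jeor (male): BMR = 10(64) + 6.25(147) − 5(29) + 5 = 640 + 918.75 − 145 + 5 = 1418.75 kcal/day.
TEE = 1418.75 × 1.55 = 2199.0625 kcal/day.
Carbohydrate energy = 45% × 2199.0625 = 989.5781 kcal.
Carbohydrate = 989.5781 ÷ 4 kcal/g = 247.3945 g.

247 g/day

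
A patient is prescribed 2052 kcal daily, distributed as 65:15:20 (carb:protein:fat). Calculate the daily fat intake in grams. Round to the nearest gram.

Fat energy = 20% × 2052 = 410.4 kcal.
At 9 kcal/g: 410.4 ÷ 9 = 45.6 g.

46 g/day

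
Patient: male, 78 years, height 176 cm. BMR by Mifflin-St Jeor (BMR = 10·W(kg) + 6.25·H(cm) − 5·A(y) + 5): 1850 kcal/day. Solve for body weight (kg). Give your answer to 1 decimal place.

1850 = 10·W + 6.25(176) − 5(78) + 5
10·W = 1850 − 715 = 1135, so W = 113.5 kg.

113.5 kg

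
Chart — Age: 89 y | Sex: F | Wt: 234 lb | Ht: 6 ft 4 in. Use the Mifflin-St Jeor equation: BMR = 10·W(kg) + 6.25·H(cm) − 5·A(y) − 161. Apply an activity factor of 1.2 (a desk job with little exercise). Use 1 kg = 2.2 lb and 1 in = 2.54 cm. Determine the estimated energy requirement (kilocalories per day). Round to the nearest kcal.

Convert to metric: weight = 234 ÷ 2.2 = 106.3636 kg; height = (6×12 + 4) × 2.54 = 76 × 2.54 = 193.04 cm.
Mifflin-St Jeor (female): BMR = 10(106.3636) + 6.25(193.04) − 5(89) − 161 = 1063.6364 + 1206.5 − 445 − 161 = 1664.1364 kcal/day.
TEE = BMR × activity factor = 1664.1364 × 1.2 = 1996.9636 kcal/day.

1997 kilocalories per day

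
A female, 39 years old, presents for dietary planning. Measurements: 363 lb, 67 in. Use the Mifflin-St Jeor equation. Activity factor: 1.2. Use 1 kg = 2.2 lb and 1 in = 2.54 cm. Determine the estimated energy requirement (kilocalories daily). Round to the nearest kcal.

2829 kilocalories daily

Convert to metric: weight = 363 ÷ 2.2 = 165 kg; height = 67 × 2.54 = 170.18 cm.
Mifflin-St Jeor (female): BMR = 10(165) + 6.25(170.18) − 5(39) − 161 = 1650 + 1063.625 − 195 − 161 = 2357.625 kcal/day.
TEE = BMR × activity factor = 2357.625 × 1.2 = 2829.15 kcal/day.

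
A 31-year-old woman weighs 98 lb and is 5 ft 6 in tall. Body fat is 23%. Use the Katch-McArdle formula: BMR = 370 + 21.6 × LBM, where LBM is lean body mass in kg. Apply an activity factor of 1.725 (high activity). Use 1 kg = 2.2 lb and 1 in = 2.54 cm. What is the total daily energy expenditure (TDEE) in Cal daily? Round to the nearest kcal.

Convert to metric: weight = 98 ÷ 2.2 = 44.5455 kg; height = (5×12 + 6) × 2.54 = 66 × 2.54 = 167.64 cm.
LBM = 44.5455 × (1 − 0.23) = 34.3 kg. Katch-McArdle: BMR = 370 + 21.6 × 34.3 = 1110.88 kcal/day.
TEE = BMR × activity factor = 1110.88 × 1.725 = 1916.268 kcal/day.

1916 Cal daily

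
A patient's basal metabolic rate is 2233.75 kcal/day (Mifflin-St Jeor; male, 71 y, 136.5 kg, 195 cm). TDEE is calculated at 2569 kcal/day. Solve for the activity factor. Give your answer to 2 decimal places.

1.15

Activity factor = TEE ÷ BMR = 2569 ÷ 2233.75 = 1.15.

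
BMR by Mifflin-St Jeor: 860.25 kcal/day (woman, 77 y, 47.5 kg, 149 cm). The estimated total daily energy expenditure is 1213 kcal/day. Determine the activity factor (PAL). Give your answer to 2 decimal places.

1.41

Activity factor = TEE ÷ BMR = 1213 ÷ 860.25 = 1.41.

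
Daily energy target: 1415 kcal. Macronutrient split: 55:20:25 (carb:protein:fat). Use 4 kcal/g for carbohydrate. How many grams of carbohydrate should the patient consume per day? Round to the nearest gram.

Carbohydrate energy = 55% × 1415 = 778.25 kcal.
At 4 kcal/g: 778.25 ÷ 4 = 194.5625 g.

195 g/day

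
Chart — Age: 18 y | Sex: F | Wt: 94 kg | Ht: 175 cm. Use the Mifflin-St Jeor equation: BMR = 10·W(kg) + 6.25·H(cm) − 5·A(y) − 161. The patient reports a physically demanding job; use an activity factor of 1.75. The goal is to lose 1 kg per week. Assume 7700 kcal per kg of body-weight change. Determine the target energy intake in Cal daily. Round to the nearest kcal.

Mifflin-St Jeor (female): BMR = 10(94) + 6.25(175) − 5(18) − 161 = 940 + 1093.75 − 90 − 161 = 1782.75 kcal/day.
TEE = 1782.75 × 1.75 = 3119.8125 kcal/day.
Required daily deficit = 1 × 7700 ÷ 7 = 1100 kcal/day.
Target intake = 3119.8125 − 1100 = 2019.8125 kcal/day.

2020 Cal daily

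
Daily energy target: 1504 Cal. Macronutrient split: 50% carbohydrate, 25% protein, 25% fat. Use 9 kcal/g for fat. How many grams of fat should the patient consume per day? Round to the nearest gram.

Fat energy = 25% × 1504 = 376 kcal.
At 9 kcal/g: 376 ÷ 9 = 41.7778 g.

42 g/day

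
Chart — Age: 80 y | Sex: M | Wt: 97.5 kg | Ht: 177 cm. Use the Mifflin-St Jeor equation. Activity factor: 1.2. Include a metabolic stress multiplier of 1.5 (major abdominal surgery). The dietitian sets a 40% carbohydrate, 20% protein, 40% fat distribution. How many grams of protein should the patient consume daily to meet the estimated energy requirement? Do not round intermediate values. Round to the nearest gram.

Mifflin-St Jeor (male): BMR = 10(97.5) + 6.25(177) − 5(80) + 5 = 975 + 1106.25 − 400 + 5 = 1686.25 kcal/day.
TEE = 1686.25 × 1.2 = 2023.5 kcal/day.
With stress factor 1.5: 2023.5 × 1.5 = 3035.25 kcal/day.
Protein energy = 20% × 3035.25 = 607.05 kcal.
Protein = 607.05 ÷ 4 kcal/g = 151.7625 g.

152 g/day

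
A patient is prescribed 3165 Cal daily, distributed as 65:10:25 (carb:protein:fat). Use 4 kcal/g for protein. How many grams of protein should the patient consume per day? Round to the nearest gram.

Protein energy = 10% × 3165 = 316.5 kcal.
At 4 kcal/g: 316.5 ÷ 4 = 79.125 g.

79 g/day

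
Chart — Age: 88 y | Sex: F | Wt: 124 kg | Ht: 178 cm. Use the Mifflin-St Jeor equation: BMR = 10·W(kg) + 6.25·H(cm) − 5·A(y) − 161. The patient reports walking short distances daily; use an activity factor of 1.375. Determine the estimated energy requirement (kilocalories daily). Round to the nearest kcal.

2408 kilocalories daily

Mifflin-St Jeor (female): BMR = 10(124) + 6.25(178) − 5(88) − 161 = 1240 + 1112.5 − 440 − 161 = 1751.5 kcal/day.
TEE = BMR × activity factor = 1751.5 × 1.375 = 2408.3125 kcal/day.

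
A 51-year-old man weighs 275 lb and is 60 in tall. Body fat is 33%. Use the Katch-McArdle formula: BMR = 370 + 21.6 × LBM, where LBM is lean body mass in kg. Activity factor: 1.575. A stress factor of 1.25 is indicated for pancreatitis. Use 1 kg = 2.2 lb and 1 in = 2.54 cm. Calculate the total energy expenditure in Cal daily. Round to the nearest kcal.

Convert to metric: weight = 275 ÷ 2.2 = 125 kg; height = 60 × 2.54 = 152.4 cm.
LBM = 125 × (1 − 0.33) = 83.75 kg. Katch-McArdle: BMR = 370 + 21.6 × 83.75 = 2179 kcal/day.
TEE = BMR × activity factor = 2179 × 1.575 = 3431.925 kcal/day.
Apply stress factor: 3431.925 × 1.25 = 4289.9063 kcal/day.

4290 Cal daily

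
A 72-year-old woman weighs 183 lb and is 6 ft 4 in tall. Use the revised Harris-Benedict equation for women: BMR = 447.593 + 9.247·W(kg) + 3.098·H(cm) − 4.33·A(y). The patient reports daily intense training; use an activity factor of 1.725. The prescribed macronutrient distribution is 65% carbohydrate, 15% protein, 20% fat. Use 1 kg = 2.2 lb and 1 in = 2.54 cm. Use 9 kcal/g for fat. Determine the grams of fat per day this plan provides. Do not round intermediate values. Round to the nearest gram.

58 g/day

Convert to metric: weight = 183 ÷ 2.2 = 83.1818 kg; height = (6×12 + 4) × 2.54 = 76 × 2.54 = 193.04 cm.
Harris-Benedict: BMR = 447.593 + 9.247(83.1818) + 3.098(193.04) − 4.33(72) = 1503.0532 kcal/day.
TEE = 1503.0532 × 1.725 = 2592.7668 kcal/day.
Fat energy = 20% × 2592.7668 = 518.5534 kcal.
Fat = 518.5534 ÷ 9 kcal/g = 57.617 g.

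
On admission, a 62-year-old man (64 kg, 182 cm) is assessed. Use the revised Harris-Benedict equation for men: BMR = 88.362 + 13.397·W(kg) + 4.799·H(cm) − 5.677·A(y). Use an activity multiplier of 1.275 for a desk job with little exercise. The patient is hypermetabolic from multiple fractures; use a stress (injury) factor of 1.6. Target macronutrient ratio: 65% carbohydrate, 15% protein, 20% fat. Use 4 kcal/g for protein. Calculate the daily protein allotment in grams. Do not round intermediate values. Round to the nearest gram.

Harris-Benedict: BMR = 88.362 + 13.397(64) + 4.799(182) − 5.677(62) = 1467.214 kcal/day.
TEE = 1467.214 × 1.275 = 1870.6979 kcal/day.
With stress factor 1.6: 1870.6979 × 1.6 = 2993.1166 kcal/day.
Protein energy = 15% × 2993.1166 = 448.9675 kcal.
Protein = 448.9675 ÷ 4 kcal/g = 112.2419 g.

112 g/day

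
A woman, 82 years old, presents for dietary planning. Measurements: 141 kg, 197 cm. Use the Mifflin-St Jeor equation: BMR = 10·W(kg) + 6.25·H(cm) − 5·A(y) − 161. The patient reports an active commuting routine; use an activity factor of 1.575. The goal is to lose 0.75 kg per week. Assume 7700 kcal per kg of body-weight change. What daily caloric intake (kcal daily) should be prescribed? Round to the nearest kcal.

2436 kcal daily

Mifflin-St Jeor (female): BMR = 10(141) + 6.25(197) − 5(82) − 161 = 1410 + 1231.25 − 410 − 161 = 2070.25 kcal/day.
TEE = 2070.25 × 1.575 = 3260.6438 kcal/day.
Required daily deficit = 0.75 × 7700 ÷ 7 = 825 kcal/day.
Target intake = 3260.6438 − 825 = 2435.6438 kcal/day.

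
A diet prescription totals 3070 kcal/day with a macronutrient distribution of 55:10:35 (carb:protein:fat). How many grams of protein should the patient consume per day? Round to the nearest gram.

Protein energy = 10% × 3070 = 307 kcal.
At 4 kcal/g: 307 ÷ 4 = 76.75 g.

77 g/day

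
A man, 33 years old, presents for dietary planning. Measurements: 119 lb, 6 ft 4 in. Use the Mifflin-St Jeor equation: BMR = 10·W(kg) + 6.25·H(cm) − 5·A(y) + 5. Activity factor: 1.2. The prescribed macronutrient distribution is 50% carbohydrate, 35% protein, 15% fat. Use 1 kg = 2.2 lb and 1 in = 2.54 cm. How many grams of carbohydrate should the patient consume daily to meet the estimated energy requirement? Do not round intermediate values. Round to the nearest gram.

Convert to metric: weight = 119 ÷ 2.2 = 54.0909 kg; height = (6×12 + 4) × 2.54 = 76 × 2.54 = 193.04 cm.
Mifflin-St Jeor (male): BMR = 10(54.0909) + 6.25(193.04) − 5(33) + 5 = 540.9091 + 1206.5 − 165 + 5 = 1587.4091 kcal/day.
TEE = 1587.4091 × 1.2 = 1904.8909 kcal/day.
Carbohydrate energy = 50% × 1904.8909 = 952.4455 kcal.
Carbohydrate = 952.4455 ÷ 4 kcal/g = 238.1114 g.

238 g/day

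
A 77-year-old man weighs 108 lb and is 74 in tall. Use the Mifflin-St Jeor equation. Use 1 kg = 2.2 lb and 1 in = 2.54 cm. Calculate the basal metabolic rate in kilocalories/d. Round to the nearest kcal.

1286 kilocalories/d

Convert to metric: weight = 108 ÷ 2.2 = 49.0909 kg; height = 74 × 2.54 = 187.96 cm.
Mifflin-St Jeor (male): BMR = 10(49.0909) + 6.25(187.96) − 5(77) + 5 = 490.9091 + 1174.75 − 385 + 5 = 1285.6591 kcal/day.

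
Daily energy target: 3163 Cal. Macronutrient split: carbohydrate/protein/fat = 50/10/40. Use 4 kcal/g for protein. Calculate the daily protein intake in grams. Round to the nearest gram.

79 g/day

Protein energy = 10% × 3163 = 316.3 kcal.
At 4 kcal/g: 316.3 ÷ 4 = 79.075 g.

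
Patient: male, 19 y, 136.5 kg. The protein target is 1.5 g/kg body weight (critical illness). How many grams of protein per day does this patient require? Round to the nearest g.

205 g/day

Protein = 1.5 g/kg × 136.5 kg = 204.75 g/day.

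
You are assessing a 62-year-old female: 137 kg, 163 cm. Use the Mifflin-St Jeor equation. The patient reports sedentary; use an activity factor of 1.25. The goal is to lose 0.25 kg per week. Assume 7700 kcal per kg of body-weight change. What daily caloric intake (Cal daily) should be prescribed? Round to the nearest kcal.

Mifflin-St Jeor (female): BMR = 10(137) + 6.25(163) − 5(62) − 161 = 1370 + 1018.75 − 310 − 161 = 1917.75 kcal/day.
TEE = 1917.75 × 1.25 = 2397.1875 kcal/day.
Required daily deficit = 0.25 × 7700 ÷ 7 = 275 kcal/day.
Target intake = 2397.1875 − 275 = 2122.1875 kcal/day.

2122 Cal daily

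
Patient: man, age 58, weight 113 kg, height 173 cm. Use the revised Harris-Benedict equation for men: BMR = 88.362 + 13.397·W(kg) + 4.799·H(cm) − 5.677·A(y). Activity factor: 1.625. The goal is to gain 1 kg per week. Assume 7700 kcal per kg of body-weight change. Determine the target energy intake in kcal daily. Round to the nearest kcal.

4518 kcal daily

Harris-Benedict: BMR = 88.362 + 13.397(113) + 4.799(173) − 5.677(58) = 2103.184 kcal/day.
TEE = 2103.184 × 1.625 = 3417.674 kcal/day.
Required daily surplus = 1 × 7700 ÷ 7 = 1100 kcal/day.
Target intake = 3417.674 + 1100 = 4517.674 kcal/day.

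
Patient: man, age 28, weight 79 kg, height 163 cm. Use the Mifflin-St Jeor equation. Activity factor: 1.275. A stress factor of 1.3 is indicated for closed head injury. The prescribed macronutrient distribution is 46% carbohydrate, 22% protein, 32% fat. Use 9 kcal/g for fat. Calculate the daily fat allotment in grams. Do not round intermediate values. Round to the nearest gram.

99 g/day

Mifflin-St Jeor (male): BMR = 10(79) + 6.25(163) − 5(28) + 5 = 790 + 1018.75 − 140 + 5 = 1673.75 kcal/day.
TEE = 1673.75 × 1.275 = 2134.0313 kcal/day.
With stress factor 1.3: 2134.0313 × 1.3 = 2774.2406 kcal/day.
Fat energy = 32% × 2774.2406 = 887.757 kcal.
Fat = 887.757 ÷ 9 kcal/g = 98.6397 g.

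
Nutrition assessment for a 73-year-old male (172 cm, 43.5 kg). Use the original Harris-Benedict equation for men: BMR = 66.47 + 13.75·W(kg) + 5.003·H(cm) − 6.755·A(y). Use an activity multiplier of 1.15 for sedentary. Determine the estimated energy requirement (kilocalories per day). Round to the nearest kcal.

1187 kilocalories per day

Harris-Benedict: BMR = 66.47 + 13.75(43.5) + 5.003(172) − 6.755(73) = 1031.996 kcal/day.
TEE = BMR × activity factor = 1031.996 × 1.15 = 1186.7954 kcal/day.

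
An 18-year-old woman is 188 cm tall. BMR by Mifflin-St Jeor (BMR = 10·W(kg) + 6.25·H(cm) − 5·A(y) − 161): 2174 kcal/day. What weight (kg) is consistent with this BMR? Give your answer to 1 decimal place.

125.0 kg

2174 = 10·W + 6.25(188) − 5(18) − 161
10·W = 2174 − 924 = 1250, so W = 125 kg.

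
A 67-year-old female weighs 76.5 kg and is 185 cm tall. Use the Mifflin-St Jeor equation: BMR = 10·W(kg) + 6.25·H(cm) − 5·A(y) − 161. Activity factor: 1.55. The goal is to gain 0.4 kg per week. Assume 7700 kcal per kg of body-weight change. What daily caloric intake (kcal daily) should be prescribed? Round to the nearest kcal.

2649 kcal daily

Mifflin-St Jeor (female): BMR = 10(76.5) + 6.25(185) − 5(67) − 161 = 765 + 1156.25 − 335 − 161 = 1425.25 kcal/day.
TEE = 1425.25 × 1.55 = 2209.1375 kcal/day.
Required daily surplus = 0.4 × 7700 ÷ 7 = 440 kcal/day.
Target intake = 2209.1375 + 440 = 2649.1375 kcal/day.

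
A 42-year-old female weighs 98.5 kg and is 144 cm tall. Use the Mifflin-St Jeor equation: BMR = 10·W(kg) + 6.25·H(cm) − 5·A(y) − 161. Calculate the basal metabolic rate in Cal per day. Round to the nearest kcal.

Mifflin-St Jeor (female): BMR = 10(98.5) + 6.25(144) − 5(42) − 161 = 985 + 900 − 210 − 161 = 1514 kcal/day.

1514 Cal per day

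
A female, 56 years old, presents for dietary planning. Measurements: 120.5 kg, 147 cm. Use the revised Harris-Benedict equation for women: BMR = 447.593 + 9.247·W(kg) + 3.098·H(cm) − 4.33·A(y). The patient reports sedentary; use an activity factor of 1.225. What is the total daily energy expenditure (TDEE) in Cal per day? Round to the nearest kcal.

Harris-Benedict: BMR = 447.593 + 9.247(120.5) + 3.098(147) − 4.33(56) = 1774.7825 kcal/day.
TEE = BMR × activity factor = 1774.7825 × 1.225 = 2174.1086 kcal/day.

2174 Cal per day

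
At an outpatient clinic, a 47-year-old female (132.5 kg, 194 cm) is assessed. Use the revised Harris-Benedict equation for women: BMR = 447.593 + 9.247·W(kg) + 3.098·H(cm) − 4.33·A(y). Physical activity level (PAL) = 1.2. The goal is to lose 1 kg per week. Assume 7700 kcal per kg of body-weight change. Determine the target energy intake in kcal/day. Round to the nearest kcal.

Harris-Benedict: BMR = 447.593 + 9.247(132.5) + 3.098(194) − 4.33(47) = 2070.3225 kcal/day.
TEE = 2070.3225 × 1.2 = 2484.387 kcal/day.
Required daily deficit = 1 × 7700 ÷ 7 = 1100 kcal/day.
Target intake = 2484.387 − 1100 = 1384.387 kcal/day.

1384 kcal/day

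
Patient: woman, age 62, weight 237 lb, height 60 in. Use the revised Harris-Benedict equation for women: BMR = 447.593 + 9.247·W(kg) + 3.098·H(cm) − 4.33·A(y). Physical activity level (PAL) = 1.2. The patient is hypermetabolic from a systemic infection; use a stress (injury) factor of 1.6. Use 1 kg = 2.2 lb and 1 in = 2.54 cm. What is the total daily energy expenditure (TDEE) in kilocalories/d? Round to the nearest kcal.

3163 kilocalories/d

Convert to metric: weight = 237 ÷ 2.2 = 107.7273 kg; height = 60 × 2.54 = 152.4 cm.
Harris-Benedict: BMR = 447.593 + 9.247(107.7273) + 3.098(152.4) − 4.33(62) = 1647.4223 kcal/day.
TEE = BMR × activity factor = 1647.4223 × 1.2 = 1976.9067 kcal/day.
Apply stress factor: 1976.9067 × 1.6 = 3163.0508 kcal/day.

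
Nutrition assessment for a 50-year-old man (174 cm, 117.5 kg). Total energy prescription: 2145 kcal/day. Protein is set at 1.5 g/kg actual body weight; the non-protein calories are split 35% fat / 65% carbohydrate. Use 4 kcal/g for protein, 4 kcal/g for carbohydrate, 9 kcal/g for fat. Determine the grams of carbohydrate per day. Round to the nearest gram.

Protein = 1.5 × 117.5 = 176.25 g → 176.25 × 4 = 705 kcal.
Non-protein calories = 2145 − 705 = 1440 kcal.
Fat: 35% × 1440 = 504 kcal; carbohydrate: 936 kcal.
Carbohydrate: 936 kcal ÷ 4 kcal/g = 234 g.

234 g/day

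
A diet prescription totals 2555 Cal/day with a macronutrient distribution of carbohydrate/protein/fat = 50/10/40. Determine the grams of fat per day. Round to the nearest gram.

114 g/day

Fat energy = 40% × 2555 = 1022 kcal.
At 9 kcal/g: 1022 ÷ 9 = 113.5556 g.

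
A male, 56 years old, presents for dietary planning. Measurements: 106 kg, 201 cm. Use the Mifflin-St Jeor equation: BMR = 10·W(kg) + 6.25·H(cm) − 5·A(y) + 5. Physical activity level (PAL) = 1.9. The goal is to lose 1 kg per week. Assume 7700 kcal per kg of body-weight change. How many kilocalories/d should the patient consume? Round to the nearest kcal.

Mifflin-St Jeor (male): BMR = 10(106) + 6.25(201) − 5(56) + 5 = 1060 + 1256.25 − 280 + 5 = 2041.25 kcal/day.
TEE = 2041.25 × 1.9 = 3878.375 kcal/day.
Required daily deficit = 1 × 7700 ÷ 7 = 1100 kcal/day.
Target intake = 3878.375 − 1100 = 2778.375 kcal/day.

2778 kilocalories/d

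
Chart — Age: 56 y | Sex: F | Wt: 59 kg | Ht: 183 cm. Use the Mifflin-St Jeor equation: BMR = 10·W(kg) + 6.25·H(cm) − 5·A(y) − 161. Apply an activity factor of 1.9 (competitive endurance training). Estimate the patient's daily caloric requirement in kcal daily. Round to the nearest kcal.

Mifflin-St Jeor (female): BMR = 10(59) + 6.25(183) − 5(56) − 161 = 590 + 1143.75 − 280 − 161 = 1292.75 kcal/day.
TEE = BMR × activity factor = 1292.75 × 1.9 = 2456.225 kcal/day.

2456 kcal daily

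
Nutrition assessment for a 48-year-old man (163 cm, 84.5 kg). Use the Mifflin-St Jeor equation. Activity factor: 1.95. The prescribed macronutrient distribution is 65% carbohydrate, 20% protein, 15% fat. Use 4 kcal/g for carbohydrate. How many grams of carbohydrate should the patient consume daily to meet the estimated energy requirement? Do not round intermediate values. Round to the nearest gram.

516 g/day

Mifflin-St Jeor (male): BMR = 10(84.5) + 6.25(163) − 5(48) + 5 = 845 + 1018.75 − 240 + 5 = 1628.75 kcal/day.
TEE = 1628.75 × 1.95 = 3176.0625 kcal/day.
Carbohydrate energy = 65% × 3176.0625 = 2064.4406 kcal.
Carbohydrate = 2064.4406 ÷ 4 kcal/g = 516.1102 g.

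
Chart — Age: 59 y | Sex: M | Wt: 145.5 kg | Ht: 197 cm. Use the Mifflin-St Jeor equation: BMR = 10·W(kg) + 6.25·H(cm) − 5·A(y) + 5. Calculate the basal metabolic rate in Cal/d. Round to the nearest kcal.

2396 Cal/d

Mifflin-St Jeor (male): BMR = 10(145.5) + 6.25(197) − 5(59) + 5 = 1455 + 1231.25 − 295 + 5 = 2396.25 kcal/day.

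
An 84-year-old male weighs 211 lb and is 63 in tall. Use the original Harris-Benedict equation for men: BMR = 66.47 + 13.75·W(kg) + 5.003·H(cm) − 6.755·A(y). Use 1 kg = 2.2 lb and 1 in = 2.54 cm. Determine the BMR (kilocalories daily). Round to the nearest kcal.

Convert to metric: weight = 211 ÷ 2.2 = 95.9091 kg; height = 63 × 2.54 = 160.02 cm.
Harris-Benedict: BMR = 66.47 + 13.75(95.9091) + 5.003(160.02) − 6.755(84) = 1618.3801 kcal/day.

1618 kilocalories daily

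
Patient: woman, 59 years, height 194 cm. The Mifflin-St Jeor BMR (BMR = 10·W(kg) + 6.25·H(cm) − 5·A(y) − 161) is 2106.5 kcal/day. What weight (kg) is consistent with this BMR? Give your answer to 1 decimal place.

2106.5 = 10·W + 6.25(194) − 5(59) − 161
10·W = 2106.5 − 756.5 = 1350, so W = 135 kg.

135.0 kg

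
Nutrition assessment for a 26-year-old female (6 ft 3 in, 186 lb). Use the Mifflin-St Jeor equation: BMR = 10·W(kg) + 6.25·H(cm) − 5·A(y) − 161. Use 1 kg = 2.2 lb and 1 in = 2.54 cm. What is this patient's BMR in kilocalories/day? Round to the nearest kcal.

Convert to metric: weight = 186 ÷ 2.2 = 84.5455 kg; height = (6×12 + 3) × 2.54 = 75 × 2.54 = 190.5 cm.
Mifflin-St Jeor (female): BMR = 10(84.5455) + 6.25(190.5) − 5(26) − 161 = 845.4545 + 1190.625 − 130 − 161 = 1745.0795 kcal/day.

1745 kilocalories/day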